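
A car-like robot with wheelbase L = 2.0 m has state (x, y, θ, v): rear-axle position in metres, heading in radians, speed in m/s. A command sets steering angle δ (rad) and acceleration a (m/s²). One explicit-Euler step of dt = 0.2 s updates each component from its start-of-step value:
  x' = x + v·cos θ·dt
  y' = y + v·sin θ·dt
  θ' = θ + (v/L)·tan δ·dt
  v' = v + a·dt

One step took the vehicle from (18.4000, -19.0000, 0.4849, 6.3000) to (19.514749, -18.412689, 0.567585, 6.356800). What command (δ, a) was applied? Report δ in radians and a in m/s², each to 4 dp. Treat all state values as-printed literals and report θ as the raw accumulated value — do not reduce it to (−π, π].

δ = 0.1305, a = 0.2840

a = (v'−v)/dt = (0.056800)/0.2 = 0.2840
Δθ = θ'−θ = 0.082685;  (v·dt/L) = 6.3000·0.2/2.0 = 0.630000
tan δ = Δθ·L/(v·dt) = 0.131246  →  δ = 0.1305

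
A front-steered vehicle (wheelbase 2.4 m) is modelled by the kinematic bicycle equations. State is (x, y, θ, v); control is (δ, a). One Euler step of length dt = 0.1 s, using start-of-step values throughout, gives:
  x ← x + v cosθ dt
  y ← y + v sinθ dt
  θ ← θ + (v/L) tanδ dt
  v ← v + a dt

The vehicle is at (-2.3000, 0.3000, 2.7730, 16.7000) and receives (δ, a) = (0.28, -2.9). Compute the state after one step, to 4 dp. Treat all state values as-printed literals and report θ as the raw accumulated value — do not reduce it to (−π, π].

(-3.8578, 0.9017, 2.9731, 16.4100)

x' = -2.3000 + 16.7000·cos(2.7730)·0.1 = -3.8578
y' = 0.3000 + 16.7000·sin(2.7730)·0.1 = 0.9017
θ' = 2.7730 + (16.7000/2.4)·tan(0.28)·0.1 = 2.9731
v' = 16.7000 − 2.9000·0.1 = 16.4100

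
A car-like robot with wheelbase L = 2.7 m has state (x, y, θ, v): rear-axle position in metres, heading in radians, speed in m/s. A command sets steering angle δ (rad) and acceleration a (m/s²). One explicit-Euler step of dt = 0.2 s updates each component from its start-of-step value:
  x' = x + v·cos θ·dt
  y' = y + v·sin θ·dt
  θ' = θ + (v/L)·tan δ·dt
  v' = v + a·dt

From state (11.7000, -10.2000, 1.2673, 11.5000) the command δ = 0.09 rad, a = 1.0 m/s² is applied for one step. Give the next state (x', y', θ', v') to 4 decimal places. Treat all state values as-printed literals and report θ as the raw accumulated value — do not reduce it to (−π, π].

(12.3874, -8.0051, 1.3442, 11.7000)

x' = 11.7000 + 11.5000·cos(1.2673)·0.2 = 12.3874
y' = -10.2000 + 11.5000·sin(1.2673)·0.2 = -8.0051
θ' = 1.2673 + (11.5000/2.7)·tan(0.09)·0.2 = 1.3442
v' = 11.5000 + 1.0000·0.2 = 11.7000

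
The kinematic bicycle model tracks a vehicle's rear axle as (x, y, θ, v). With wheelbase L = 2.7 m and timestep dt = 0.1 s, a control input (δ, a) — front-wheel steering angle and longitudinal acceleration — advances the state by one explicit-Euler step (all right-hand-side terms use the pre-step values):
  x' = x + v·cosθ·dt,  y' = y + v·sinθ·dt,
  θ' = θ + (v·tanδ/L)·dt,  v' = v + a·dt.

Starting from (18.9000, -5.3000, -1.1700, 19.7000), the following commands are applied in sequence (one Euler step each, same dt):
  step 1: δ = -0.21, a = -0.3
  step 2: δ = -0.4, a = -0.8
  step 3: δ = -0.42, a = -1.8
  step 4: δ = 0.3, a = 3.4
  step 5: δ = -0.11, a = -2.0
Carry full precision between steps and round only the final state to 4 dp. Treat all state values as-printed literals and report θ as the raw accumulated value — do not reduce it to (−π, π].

(18.9682, -14.7232, -1.8160, 19.5500)

after step 1 (δ=-0.21, a=-0.3): (19.668599, -7.113879, -1.325515, 19.670000)
after step 2 (δ=-0.4, a=-0.8): (20.146244, -9.022005, -1.633528, 19.590000)
after step 3 (δ=-0.42, a=-1.8): (20.023434, -10.977151, -1.957541, 19.410000)
after step 4 (δ=0.3, a=3.4): (19.291336, -12.774793, -1.735163, 19.750000)
after step 5 (δ=-0.11, a=-2.0): (18.968173, -14.723174, -1.815952, 19.550000)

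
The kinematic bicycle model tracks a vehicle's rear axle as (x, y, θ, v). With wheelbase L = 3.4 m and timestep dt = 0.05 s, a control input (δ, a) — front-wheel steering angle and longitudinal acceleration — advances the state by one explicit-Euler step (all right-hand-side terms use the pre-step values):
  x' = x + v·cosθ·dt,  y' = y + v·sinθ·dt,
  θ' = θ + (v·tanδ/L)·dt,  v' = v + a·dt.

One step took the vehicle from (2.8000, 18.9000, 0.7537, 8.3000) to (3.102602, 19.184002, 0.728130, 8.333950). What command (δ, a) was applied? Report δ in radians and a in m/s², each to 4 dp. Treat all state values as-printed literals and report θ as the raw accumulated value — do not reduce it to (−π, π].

a = (v'−v)/dt = (0.033950)/0.05 = 0.6790
Δθ = θ'−θ = -0.025570;  (v·dt/L) = 8.3000·0.05/3.4 = 0.122059
tan δ = Δθ·L/(v·dt) = -0.209489  →  δ = -0.2065

δ = -0.2065, a = 0.6790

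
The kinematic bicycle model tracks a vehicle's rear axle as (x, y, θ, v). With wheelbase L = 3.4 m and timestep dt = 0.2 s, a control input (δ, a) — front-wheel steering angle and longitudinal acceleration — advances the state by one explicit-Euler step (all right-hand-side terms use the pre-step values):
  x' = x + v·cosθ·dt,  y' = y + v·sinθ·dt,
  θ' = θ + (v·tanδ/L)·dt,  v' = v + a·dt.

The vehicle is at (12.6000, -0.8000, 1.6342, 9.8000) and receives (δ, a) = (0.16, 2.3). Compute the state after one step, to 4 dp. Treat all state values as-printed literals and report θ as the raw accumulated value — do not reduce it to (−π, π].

x' = 12.6000 + 9.8000·cos(1.6342)·0.2 = 12.4758
y' = -0.8000 + 9.8000·sin(1.6342)·0.2 = 1.1561
θ' = 1.6342 + (9.8000/3.4)·tan(0.16)·0.2 = 1.7272
v' = 9.8000 + 2.3000·0.2 = 10.2600

(12.4758, 1.1561, 1.7272, 10.2600)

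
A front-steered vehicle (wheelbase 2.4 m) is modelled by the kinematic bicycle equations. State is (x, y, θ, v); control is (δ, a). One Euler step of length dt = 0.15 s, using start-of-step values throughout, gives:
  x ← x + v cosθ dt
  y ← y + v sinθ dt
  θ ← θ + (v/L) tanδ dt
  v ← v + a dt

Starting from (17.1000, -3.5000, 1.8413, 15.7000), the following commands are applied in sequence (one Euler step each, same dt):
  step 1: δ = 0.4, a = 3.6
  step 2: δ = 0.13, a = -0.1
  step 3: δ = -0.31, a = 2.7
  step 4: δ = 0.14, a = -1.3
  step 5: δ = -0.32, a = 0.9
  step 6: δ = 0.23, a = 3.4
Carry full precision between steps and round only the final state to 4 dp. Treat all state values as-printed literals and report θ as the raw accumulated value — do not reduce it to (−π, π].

(9.7670, 8.8690, 2.1126, 17.0800)

after step 1 (δ=0.4, a=3.6): (16.470704, -1.230636, 2.256166, 16.240000)
after step 2 (δ=0.13, a=-0.1): (14.928816, 0.655279, 2.388864, 16.225000)
after step 3 (δ=-0.31, a=2.7): (13.152601, 2.319070, 2.064032, 16.630000)
after step 4 (δ=0.14, a=-1.3): (11.971509, 4.516239, 2.210503, 16.435000)
after step 5 (δ=-0.32, a=0.9): (10.499853, 6.494037, 1.870104, 16.570000)
after step 6 (δ=0.23, a=3.4): (9.766983, 8.869034, 2.112588, 17.080000)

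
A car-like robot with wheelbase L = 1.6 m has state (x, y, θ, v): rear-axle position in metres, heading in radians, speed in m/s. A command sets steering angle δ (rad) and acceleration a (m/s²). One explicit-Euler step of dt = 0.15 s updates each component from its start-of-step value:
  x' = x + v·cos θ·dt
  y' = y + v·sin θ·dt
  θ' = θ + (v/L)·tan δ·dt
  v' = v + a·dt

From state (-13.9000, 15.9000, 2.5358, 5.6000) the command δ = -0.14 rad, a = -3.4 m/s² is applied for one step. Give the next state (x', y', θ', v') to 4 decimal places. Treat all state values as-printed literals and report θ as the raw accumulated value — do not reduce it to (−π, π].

(-14.5905, 16.3783, 2.4618, 5.0900)

x' = -13.9000 + 5.6000·cos(2.5358)·0.15 = -14.5905
y' = 15.9000 + 5.6000·sin(2.5358)·0.15 = 16.3783
θ' = 2.5358 + (5.6000/1.6)·tan(-0.14)·0.15 = 2.4618
v' = 5.6000 − 3.4000·0.15 = 5.0900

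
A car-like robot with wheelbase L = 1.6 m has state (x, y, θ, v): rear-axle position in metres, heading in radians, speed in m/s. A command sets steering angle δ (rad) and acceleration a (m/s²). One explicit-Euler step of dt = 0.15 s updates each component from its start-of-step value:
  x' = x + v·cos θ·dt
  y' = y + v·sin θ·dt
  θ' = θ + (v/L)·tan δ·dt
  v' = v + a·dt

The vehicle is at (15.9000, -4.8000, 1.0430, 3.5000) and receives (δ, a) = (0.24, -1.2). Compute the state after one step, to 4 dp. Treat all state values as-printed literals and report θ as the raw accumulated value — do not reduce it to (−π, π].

x' = 15.9000 + 3.5000·cos(1.0430)·0.15 = 16.1644
y' = -4.8000 + 3.5000·sin(1.0430)·0.15 = -4.3464
θ' = 1.0430 + (3.5000/1.6)·tan(0.24)·0.15 = 1.1233
v' = 3.5000 − 1.2000·0.15 = 3.3200

(16.1644, -4.3464, 1.1233, 3.3200)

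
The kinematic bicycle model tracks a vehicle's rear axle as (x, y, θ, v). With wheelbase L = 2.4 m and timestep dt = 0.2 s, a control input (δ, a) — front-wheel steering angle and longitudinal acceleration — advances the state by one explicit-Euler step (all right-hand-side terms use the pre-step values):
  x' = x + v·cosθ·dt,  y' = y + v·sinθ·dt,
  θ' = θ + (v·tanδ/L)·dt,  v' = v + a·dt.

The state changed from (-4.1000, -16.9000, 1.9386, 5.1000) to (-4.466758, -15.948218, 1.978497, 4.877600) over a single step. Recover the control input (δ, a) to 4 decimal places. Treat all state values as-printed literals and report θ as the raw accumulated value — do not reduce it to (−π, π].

δ = 0.0936, a = -1.1120

a = (v'−v)/dt = (-0.222400)/0.2 = -1.1120
Δθ = θ'−θ = 0.039897;  (v·dt/L) = 5.1000·0.2/2.4 = 0.425000
tan δ = Δθ·L/(v·dt) = 0.093875  →  δ = 0.0936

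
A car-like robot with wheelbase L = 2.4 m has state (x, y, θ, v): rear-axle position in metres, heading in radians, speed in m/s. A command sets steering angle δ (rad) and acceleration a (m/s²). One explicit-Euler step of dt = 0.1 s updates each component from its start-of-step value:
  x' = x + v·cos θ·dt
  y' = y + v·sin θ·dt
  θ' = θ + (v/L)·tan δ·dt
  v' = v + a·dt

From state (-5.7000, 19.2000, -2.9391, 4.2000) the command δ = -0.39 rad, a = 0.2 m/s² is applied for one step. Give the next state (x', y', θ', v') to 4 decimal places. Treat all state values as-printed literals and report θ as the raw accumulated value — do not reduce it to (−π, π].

(-6.1114, 19.1155, -3.0110, 4.2200)

x' = -5.7000 + 4.2000·cos(-2.9391)·0.1 = -6.1114
y' = 19.2000 + 4.2000·sin(-2.9391)·0.1 = 19.1155
θ' = -2.9391 + (4.2000/2.4)·tan(-0.39)·0.1 = -3.0110
v' = 4.2000 + 0.2000·0.1 = 4.2200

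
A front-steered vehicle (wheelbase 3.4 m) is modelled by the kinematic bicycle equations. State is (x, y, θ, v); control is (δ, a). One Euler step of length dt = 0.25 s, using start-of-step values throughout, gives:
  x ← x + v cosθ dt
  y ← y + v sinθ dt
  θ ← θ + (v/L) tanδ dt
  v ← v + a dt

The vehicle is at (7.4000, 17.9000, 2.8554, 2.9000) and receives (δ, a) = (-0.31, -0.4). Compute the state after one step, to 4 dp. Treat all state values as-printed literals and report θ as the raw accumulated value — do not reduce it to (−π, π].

x' = 7.4000 + 2.9000·cos(2.8554)·0.25 = 6.7045
y' = 17.9000 + 2.9000·sin(2.8554)·0.25 = 18.1047
θ' = 2.8554 + (2.9000/3.4)·tan(-0.31)·0.25 = 2.7871
v' = 2.9000 − 0.4000·0.25 = 2.8000

(6.7045, 18.1047, 2.7871, 2.8000)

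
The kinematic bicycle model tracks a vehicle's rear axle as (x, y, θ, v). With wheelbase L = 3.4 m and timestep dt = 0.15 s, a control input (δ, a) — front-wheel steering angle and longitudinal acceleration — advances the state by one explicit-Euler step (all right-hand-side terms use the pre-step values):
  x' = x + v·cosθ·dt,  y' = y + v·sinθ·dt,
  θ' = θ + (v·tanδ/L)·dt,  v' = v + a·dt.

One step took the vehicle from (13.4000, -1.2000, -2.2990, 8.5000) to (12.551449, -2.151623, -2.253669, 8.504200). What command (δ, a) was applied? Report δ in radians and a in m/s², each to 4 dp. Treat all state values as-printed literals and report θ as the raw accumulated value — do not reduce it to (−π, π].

a = (v'−v)/dt = (0.004200)/0.15 = 0.0280
Δθ = θ'−θ = 0.045331;  (v·dt/L) = 8.5000·0.15/3.4 = 0.375000
tan δ = Δθ·L/(v·dt) = 0.120883  →  δ = 0.1203

δ = 0.1203, a = 0.0280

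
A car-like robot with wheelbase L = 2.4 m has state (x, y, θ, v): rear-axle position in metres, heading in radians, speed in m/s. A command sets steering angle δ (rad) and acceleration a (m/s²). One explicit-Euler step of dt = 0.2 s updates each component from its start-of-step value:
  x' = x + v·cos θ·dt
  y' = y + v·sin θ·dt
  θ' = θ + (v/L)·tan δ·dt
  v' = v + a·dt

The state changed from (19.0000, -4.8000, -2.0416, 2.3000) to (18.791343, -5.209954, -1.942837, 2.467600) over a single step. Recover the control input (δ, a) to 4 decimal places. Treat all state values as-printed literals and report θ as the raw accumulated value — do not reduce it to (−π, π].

δ = 0.4758, a = 0.8380

a = (v'−v)/dt = (0.167600)/0.2 = 0.8380
Δθ = θ'−θ = 0.098763;  (v·dt/L) = 2.3000·0.2/2.4 = 0.191667
tan δ = Δθ·L/(v·dt) = 0.515285  →  δ = 0.4758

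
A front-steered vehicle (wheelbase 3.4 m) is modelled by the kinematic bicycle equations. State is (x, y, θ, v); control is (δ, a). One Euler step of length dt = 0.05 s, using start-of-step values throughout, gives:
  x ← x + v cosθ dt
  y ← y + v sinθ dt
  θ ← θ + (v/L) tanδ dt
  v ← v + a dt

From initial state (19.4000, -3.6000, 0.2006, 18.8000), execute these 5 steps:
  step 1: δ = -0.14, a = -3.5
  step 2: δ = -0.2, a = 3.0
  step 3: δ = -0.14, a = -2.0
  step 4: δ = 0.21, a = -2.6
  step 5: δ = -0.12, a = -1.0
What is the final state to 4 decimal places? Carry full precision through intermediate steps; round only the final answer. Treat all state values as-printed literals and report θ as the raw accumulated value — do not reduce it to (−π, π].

(24.0253, -2.9844, 0.0929, 18.4950)

after step 1 (δ=-0.14, a=-3.5): (20.321150, -3.412698, 0.161639, 18.625000)
after step 2 (δ=-0.2, a=3.0): (21.240261, -3.262826, 0.106118, 18.775000)
after step 3 (δ=-0.14, a=-2.0): (22.173731, -3.163395, 0.067209, 18.675000)
after step 4 (δ=0.21, a=-2.6): (23.105373, -3.100686, 0.125744, 18.545000)
after step 5 (δ=-0.12, a=-1.0): (24.025302, -2.984397, 0.092860, 18.495000)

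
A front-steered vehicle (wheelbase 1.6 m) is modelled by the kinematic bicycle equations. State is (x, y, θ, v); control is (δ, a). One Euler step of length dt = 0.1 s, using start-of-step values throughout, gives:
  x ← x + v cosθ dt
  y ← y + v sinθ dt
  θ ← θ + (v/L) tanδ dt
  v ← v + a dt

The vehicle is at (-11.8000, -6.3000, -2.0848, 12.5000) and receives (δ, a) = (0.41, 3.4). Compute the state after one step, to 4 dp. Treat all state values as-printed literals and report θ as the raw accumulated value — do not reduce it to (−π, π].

(-12.4146, -7.3885, -1.7452, 12.8400)

x' = -11.8000 + 12.5000·cos(-2.0848)·0.1 = -12.4146
y' = -6.3000 + 12.5000·sin(-2.0848)·0.1 = -7.3885
θ' = -2.0848 + (12.5000/1.6)·tan(0.41)·0.1 = -1.7452
v' = 12.5000 + 3.4000·0.1 = 12.8400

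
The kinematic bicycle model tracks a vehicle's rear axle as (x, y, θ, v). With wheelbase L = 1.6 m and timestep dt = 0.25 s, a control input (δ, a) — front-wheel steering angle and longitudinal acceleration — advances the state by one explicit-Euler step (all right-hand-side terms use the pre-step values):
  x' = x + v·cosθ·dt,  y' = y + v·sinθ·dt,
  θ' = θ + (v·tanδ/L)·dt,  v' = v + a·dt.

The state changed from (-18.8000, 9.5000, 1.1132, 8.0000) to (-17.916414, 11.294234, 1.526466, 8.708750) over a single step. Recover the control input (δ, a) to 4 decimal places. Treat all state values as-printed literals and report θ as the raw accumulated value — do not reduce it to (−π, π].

a = (v'−v)/dt = (0.708750)/0.25 = 2.8350
Δθ = θ'−θ = 0.413266;  (v·dt/L) = 8.0000·0.25/1.6 = 1.250000
tan δ = Δθ·L/(v·dt) = 0.330613  →  δ = 0.3193

δ = 0.3193, a = 2.8350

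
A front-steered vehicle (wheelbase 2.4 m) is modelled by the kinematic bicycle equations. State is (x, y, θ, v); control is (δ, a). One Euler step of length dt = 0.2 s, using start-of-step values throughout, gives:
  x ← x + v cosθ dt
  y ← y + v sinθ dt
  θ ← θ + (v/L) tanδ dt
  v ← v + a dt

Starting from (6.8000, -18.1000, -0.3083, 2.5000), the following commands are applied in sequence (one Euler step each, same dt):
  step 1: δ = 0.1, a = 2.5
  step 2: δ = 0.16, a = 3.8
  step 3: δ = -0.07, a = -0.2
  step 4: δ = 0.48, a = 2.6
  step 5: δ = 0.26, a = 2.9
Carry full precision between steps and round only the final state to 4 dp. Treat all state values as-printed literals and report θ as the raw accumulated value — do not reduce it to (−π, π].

after step 1 (δ=0.1, a=2.5): (7.276425, -18.251720, -0.287397, 3.000000)
after step 2 (δ=0.16, a=3.8): (7.851816, -18.421794, -0.247052, 3.760000)
after step 3 (δ=-0.07, a=-0.2): (8.580984, -18.605693, -0.269021, 3.720000)
after step 4 (δ=0.48, a=2.6): (9.298223, -18.803439, -0.107632, 4.240000)
after step 5 (δ=0.26, a=2.9): (10.141316, -18.894535, -0.013638, 4.820000)

(10.1413, -18.8945, -0.0136, 4.8200)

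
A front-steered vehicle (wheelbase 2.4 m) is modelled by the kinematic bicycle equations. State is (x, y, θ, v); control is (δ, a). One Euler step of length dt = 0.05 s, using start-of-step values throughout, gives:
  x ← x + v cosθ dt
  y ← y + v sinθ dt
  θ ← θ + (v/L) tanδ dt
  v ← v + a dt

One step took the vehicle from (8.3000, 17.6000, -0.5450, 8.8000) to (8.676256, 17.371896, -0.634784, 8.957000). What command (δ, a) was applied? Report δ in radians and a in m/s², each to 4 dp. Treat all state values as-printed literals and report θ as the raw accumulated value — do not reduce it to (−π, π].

a = (v'−v)/dt = (0.157000)/0.05 = 3.1400
Δθ = θ'−θ = -0.089784;  (v·dt/L) = 8.8000·0.05/2.4 = 0.183333
tan δ = Δθ·L/(v·dt) = -0.489731  →  δ = -0.4554

δ = -0.4554, a = 3.1400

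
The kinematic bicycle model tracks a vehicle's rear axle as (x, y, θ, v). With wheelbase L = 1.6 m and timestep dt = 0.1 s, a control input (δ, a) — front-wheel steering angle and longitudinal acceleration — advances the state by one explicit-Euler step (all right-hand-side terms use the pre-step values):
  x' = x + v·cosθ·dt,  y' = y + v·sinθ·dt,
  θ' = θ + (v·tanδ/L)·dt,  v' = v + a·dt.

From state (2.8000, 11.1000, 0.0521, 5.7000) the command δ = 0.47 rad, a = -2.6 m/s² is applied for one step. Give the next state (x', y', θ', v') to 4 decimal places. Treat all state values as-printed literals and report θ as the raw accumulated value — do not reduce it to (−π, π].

(3.3692, 11.1297, 0.2331, 5.4400)

x' = 2.8000 + 5.7000·cos(0.0521)·0.1 = 3.3692
y' = 11.1000 + 5.7000·sin(0.0521)·0.1 = 11.1297
θ' = 0.0521 + (5.7000/1.6)·tan(0.47)·0.1 = 0.2331
v' = 5.7000 − 2.6000·0.1 = 5.4400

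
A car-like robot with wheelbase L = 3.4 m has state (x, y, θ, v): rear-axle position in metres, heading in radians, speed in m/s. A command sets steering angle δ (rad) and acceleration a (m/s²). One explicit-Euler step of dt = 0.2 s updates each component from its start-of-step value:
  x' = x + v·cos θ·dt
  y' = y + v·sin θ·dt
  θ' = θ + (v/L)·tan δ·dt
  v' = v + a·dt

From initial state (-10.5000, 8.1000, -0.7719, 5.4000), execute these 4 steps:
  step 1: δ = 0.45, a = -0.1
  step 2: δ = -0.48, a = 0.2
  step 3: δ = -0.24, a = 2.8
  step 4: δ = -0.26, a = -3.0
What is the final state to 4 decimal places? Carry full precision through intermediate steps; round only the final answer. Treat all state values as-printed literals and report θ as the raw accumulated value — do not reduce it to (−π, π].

after step 1 (δ=0.45, a=-0.1): (-9.726086, 7.346702, -0.618459, 5.380000)
after step 2 (δ=-0.48, a=0.2): (-8.849391, 6.722859, -0.783217, 5.420000)
after step 3 (δ=-0.24, a=2.8): (-8.081217, 5.958029, -0.861238, 5.980000)
after step 4 (δ=-0.26, a=-3.0): (-7.302025, 5.050683, -0.954815, 5.380000)

(-7.3020, 5.0507, -0.9548, 5.3800)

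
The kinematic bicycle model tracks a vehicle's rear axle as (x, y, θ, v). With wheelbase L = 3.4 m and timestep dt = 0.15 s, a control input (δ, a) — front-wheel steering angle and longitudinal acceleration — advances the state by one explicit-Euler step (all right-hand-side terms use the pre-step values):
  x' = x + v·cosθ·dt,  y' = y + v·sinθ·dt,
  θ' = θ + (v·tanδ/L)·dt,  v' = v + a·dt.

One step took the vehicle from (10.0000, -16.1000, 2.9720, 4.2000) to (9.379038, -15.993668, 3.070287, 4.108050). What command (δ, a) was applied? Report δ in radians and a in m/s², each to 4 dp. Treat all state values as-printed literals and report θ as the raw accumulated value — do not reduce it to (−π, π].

a = (v'−v)/dt = (-0.091950)/0.15 = -0.6130
Δθ = θ'−θ = 0.098287;  (v·dt/L) = 4.2000·0.15/3.4 = 0.185294
tan δ = Δθ·L/(v·dt) = 0.530438  →  δ = 0.4877

δ = 0.4877, a = -0.6130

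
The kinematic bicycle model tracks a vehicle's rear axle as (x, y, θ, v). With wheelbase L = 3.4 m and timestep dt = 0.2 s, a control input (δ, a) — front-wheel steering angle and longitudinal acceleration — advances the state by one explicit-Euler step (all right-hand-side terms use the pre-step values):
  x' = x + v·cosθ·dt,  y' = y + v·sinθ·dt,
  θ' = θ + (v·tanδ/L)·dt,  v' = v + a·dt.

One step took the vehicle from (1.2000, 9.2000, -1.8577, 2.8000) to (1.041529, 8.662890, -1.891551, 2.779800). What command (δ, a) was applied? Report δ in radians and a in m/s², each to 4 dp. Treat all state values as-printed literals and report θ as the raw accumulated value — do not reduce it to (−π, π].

a = (v'−v)/dt = (-0.020200)/0.2 = -0.1010
Δθ = θ'−θ = -0.033851;  (v·dt/L) = 2.8000·0.2/3.4 = 0.164706
tan δ = Δθ·L/(v·dt) = -0.205524  →  δ = -0.2027

δ = -0.2027, a = -0.1010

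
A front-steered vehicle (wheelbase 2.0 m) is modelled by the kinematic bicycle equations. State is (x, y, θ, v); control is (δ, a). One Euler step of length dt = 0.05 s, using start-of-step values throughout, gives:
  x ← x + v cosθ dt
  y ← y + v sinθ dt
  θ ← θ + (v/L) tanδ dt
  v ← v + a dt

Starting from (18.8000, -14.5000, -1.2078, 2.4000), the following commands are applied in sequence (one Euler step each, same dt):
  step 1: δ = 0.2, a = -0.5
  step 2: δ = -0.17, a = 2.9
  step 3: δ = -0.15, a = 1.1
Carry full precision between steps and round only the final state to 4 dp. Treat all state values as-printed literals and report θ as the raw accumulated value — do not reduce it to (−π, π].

(18.9311, -14.8404, -1.2154, 2.5750)

after step 1 (δ=0.2, a=-0.5): (18.842609, -14.612180, -1.195637, 2.375000)
after step 2 (δ=-0.17, a=2.9): (18.886122, -14.722671, -1.205830, 2.520000)
after step 3 (δ=-0.15, a=1.1): (18.931093, -14.840372, -1.215351, 2.575000)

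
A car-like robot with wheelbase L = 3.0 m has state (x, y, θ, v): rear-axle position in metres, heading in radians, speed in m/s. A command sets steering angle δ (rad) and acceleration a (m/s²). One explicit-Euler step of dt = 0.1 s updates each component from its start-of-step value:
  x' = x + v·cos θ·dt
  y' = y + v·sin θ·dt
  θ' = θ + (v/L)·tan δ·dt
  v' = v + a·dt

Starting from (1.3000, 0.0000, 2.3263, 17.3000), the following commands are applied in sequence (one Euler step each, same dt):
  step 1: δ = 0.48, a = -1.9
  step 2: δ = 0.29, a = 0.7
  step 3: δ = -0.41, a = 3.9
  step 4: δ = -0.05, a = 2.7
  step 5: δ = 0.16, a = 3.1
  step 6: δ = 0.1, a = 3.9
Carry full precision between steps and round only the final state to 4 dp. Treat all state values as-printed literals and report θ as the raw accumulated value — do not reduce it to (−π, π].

(-7.4657, 5.6201, 2.6752, 18.5400)

after step 1 (δ=0.48, a=-1.9): (0.113816, 1.259312, 2.626519, 17.110000)
after step 2 (δ=0.29, a=0.7): (-1.375193, 2.102149, 2.796714, 17.180000)
after step 3 (δ=-0.41, a=3.9): (-2.992030, 2.682976, 2.547815, 17.570000)
after step 4 (δ=-0.05, a=2.7): (-4.448290, 3.666010, 2.518507, 17.840000)
after step 5 (δ=0.16, a=3.1): (-5.897044, 4.707052, 2.614474, 18.150000)
after step 6 (δ=0.1, a=3.9): (-7.465676, 5.620079, 2.675177, 18.540000)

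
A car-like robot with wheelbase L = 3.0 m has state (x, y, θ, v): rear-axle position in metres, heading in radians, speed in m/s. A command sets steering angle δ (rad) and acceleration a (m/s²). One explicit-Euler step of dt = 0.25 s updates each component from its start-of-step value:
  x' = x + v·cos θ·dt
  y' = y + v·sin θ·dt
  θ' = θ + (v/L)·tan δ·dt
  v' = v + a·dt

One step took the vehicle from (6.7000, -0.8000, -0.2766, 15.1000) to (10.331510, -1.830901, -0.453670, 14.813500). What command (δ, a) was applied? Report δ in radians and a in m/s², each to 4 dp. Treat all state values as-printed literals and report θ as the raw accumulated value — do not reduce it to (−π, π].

a = (v'−v)/dt = (-0.286500)/0.25 = -1.1460
Δθ = θ'−θ = -0.177070;  (v·dt/L) = 15.1000·0.25/3.0 = 1.258333
tan δ = Δθ·L/(v·dt) = -0.140718  →  δ = -0.1398

δ = -0.1398, a = -1.1460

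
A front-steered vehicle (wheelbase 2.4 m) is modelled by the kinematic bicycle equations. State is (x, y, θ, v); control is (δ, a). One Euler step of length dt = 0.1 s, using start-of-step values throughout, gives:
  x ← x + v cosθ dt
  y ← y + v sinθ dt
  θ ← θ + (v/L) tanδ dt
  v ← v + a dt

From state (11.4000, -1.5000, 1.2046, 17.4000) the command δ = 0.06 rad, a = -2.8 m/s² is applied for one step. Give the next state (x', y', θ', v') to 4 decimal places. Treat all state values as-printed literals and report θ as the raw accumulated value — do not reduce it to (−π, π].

(12.0230, 0.1246, 1.2482, 17.1200)

x' = 11.4000 + 17.4000·cos(1.2046)·0.1 = 12.0230
y' = -1.5000 + 17.4000·sin(1.2046)·0.1 = 0.1246
θ' = 1.2046 + (17.4000/2.4)·tan(0.06)·0.1 = 1.2482
v' = 17.4000 − 2.8000·0.1 = 17.1200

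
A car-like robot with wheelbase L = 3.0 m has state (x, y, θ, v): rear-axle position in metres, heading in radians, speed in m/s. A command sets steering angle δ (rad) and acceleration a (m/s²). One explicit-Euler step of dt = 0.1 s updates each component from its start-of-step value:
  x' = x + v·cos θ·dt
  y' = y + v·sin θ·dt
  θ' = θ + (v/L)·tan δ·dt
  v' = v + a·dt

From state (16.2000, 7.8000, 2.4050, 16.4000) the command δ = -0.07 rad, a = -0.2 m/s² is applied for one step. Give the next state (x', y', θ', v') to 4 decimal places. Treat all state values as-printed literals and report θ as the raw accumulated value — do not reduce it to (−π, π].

(14.9852, 8.9017, 2.3667, 16.3800)

x' = 16.2000 + 16.4000·cos(2.4050)·0.1 = 14.9852
y' = 7.8000 + 16.4000·sin(2.4050)·0.1 = 8.9017
θ' = 2.4050 + (16.4000/3.0)·tan(-0.07)·0.1 = 2.3667
v' = 16.4000 − 0.2000·0.1 = 16.3800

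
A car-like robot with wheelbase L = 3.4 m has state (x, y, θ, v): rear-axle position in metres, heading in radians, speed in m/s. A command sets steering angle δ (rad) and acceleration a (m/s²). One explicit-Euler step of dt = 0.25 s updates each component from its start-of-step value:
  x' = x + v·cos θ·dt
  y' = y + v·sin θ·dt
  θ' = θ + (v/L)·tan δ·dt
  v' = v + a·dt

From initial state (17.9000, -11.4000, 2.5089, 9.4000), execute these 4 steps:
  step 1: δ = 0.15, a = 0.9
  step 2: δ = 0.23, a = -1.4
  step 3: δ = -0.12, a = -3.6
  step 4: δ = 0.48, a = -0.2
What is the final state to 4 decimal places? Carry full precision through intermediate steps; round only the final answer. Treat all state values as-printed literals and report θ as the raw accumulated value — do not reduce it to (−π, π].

(9.8685, -7.0745, 3.0174, 8.3250)

after step 1 (δ=0.15, a=0.9): (16.004870, -10.010402, 2.613361, 9.625000)
after step 2 (δ=0.23, a=-1.4): (13.926593, -8.797636, 2.779069, 9.275000)
after step 3 (δ=-0.12, a=-3.6): (11.758550, -7.975326, 2.696836, 8.375000)
after step 4 (δ=0.48, a=-0.2): (9.868490, -7.074515, 3.017433, 8.325000)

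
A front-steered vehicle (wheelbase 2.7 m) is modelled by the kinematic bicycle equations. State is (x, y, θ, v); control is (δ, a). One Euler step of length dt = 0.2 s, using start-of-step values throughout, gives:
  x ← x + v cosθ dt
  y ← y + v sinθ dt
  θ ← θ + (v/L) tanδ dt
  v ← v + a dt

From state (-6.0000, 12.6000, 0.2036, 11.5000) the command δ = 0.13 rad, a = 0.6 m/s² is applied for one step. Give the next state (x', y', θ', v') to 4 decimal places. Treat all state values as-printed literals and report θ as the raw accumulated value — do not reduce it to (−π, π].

x' = -6.0000 + 11.5000·cos(0.2036)·0.2 = -3.7475
y' = 12.6000 + 11.5000·sin(0.2036)·0.2 = 13.0651
θ' = 0.2036 + (11.5000/2.7)·tan(0.13)·0.2 = 0.3150
v' = 11.5000 + 0.6000·0.2 = 11.6200

(-3.7475, 13.0651, 0.3150, 11.6200)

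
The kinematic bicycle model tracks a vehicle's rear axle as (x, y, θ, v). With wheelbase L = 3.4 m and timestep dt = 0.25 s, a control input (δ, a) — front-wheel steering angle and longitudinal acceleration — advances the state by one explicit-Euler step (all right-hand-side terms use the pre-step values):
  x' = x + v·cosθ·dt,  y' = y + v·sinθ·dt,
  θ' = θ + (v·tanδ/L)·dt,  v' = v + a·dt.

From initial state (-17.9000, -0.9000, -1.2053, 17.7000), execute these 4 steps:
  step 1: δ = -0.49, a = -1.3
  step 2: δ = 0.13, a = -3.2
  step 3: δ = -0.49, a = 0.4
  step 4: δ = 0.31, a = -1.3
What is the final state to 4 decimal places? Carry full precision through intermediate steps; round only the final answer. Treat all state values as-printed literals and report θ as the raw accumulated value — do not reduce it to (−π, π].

after step 1 (δ=-0.49, a=-1.3): (-16.318448, -5.032713, -1.899489, 17.375000)
after step 2 (δ=0.13, a=-3.2): (-17.720636, -9.143921, -1.732462, 16.575000)
after step 3 (δ=-0.49, a=0.4): (-18.387626, -13.233639, -2.382529, 16.675000)
after step 4 (δ=0.31, a=-1.3): (-21.411975, -16.102749, -1.989775, 16.350000)

(-21.4120, -16.1027, -1.9898, 16.3500)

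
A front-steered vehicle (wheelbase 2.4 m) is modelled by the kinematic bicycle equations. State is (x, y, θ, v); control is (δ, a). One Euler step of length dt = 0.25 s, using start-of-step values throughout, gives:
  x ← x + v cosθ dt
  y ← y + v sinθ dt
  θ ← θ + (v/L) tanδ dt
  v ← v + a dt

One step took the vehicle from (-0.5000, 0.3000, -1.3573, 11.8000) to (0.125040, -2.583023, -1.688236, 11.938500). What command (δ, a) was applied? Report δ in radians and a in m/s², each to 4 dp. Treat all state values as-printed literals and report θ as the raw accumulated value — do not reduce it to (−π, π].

a = (v'−v)/dt = (0.138500)/0.25 = 0.5540
Δθ = θ'−θ = -0.330936;  (v·dt/L) = 11.8000·0.25/2.4 = 1.229167
tan δ = Δθ·L/(v·dt) = -0.269236  →  δ = -0.2630

δ = -0.2630, a = 0.5540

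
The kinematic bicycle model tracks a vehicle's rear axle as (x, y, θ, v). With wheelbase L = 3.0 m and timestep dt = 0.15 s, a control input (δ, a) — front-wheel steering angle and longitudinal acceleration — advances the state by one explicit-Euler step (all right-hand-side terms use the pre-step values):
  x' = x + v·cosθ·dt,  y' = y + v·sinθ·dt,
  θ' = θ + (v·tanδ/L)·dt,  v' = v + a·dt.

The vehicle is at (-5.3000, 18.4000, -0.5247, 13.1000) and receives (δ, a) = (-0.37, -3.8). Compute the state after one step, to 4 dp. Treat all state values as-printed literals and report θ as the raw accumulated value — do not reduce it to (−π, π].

(-3.5993, 17.4156, -0.7788, 12.5300)

x' = -5.3000 + 13.1000·cos(-0.5247)·0.15 = -3.5993
y' = 18.4000 + 13.1000·sin(-0.5247)·0.15 = 17.4156
θ' = -0.5247 + (13.1000/3.0)·tan(-0.37)·0.15 = -0.7788
v' = 13.1000 − 3.8000·0.15 = 12.5300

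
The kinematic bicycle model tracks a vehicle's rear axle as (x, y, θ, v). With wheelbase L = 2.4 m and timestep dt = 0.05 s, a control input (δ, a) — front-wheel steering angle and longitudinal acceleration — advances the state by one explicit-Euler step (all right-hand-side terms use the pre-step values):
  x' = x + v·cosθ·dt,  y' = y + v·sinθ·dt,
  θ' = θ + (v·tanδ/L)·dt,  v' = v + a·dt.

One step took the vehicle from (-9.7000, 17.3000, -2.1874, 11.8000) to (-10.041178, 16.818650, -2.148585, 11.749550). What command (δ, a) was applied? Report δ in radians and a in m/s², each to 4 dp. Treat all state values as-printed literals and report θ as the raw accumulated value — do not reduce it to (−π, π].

δ = 0.1566, a = -1.0090

a = (v'−v)/dt = (-0.050450)/0.05 = -1.0090
Δθ = θ'−θ = 0.038815;  (v·dt/L) = 11.8000·0.05/2.4 = 0.245833
tan δ = Δθ·L/(v·dt) = 0.157892  →  δ = 0.1566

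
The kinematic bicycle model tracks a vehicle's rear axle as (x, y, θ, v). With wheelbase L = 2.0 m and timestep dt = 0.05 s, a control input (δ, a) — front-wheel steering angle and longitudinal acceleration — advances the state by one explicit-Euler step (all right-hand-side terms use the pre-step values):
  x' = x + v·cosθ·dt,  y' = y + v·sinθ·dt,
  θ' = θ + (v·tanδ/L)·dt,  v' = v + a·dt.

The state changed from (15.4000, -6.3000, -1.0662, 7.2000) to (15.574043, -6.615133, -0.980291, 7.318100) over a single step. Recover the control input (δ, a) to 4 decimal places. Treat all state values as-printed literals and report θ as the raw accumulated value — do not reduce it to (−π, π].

δ = 0.4453, a = 2.3620

a = (v'−v)/dt = (0.118100)/0.05 = 2.3620
Δθ = θ'−θ = 0.085909;  (v·dt/L) = 7.2000·0.05/2.0 = 0.180000
tan δ = Δθ·L/(v·dt) = 0.477272  →  δ = 0.4453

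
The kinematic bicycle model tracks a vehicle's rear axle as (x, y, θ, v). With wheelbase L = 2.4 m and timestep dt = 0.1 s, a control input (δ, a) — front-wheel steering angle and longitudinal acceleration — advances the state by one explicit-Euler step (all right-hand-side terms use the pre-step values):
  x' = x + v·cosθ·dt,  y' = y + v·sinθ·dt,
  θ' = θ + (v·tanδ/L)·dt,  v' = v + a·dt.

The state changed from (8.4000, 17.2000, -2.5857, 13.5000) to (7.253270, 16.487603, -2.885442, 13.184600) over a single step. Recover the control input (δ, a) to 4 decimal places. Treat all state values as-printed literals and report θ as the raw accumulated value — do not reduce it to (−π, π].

a = (v'−v)/dt = (-0.315400)/0.1 = -3.1540
Δθ = θ'−θ = -0.299742;  (v·dt/L) = 13.5000·0.1/2.4 = 0.562500
tan δ = Δθ·L/(v·dt) = -0.532875  →  δ = -0.4896

δ = -0.4896, a = -3.1540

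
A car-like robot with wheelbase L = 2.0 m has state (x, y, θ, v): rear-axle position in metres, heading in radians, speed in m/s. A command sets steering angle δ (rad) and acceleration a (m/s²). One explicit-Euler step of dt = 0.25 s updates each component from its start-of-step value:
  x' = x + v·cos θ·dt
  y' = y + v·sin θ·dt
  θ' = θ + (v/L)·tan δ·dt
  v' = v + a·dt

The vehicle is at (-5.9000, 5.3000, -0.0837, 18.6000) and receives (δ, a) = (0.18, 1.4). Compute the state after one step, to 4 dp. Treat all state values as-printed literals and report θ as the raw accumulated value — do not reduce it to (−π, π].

x' = -5.9000 + 18.6000·cos(-0.0837)·0.25 = -1.2663
y' = 5.3000 + 18.6000·sin(-0.0837)·0.25 = 4.9112
θ' = -0.0837 + (18.6000/2.0)·tan(0.18)·0.25 = 0.3394
v' = 18.6000 + 1.4000·0.25 = 18.9500

(-1.2663, 4.9112, 0.3394, 18.9500)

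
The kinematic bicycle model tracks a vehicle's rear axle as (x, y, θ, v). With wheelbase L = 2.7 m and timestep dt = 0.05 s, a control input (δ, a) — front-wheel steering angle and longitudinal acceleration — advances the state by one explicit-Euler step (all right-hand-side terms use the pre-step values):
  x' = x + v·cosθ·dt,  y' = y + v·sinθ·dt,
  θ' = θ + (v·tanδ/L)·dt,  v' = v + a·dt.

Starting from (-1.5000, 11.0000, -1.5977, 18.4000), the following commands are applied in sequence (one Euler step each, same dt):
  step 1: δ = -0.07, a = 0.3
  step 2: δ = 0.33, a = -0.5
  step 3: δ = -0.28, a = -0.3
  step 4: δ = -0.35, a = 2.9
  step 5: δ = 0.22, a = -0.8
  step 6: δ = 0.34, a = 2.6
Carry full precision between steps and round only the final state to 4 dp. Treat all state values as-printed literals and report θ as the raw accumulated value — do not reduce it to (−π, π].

(-1.7575, 5.4892, -1.5292, 18.6100)

after step 1 (δ=-0.07, a=0.3): (-1.524748, 10.080333, -1.621591, 18.415000)
after step 2 (δ=0.33, a=-0.5): (-1.571497, 9.160770, -1.504784, 18.390000)
after step 3 (δ=-0.28, a=-0.3): (-1.510843, 8.243273, -1.602712, 18.375000)
after step 4 (δ=-0.35, a=2.9): (-1.540160, 7.324991, -1.726923, 18.520000)
after step 5 (δ=0.22, a=-0.8): (-1.684147, 6.410254, -1.650230, 18.480000)
after step 6 (δ=0.34, a=2.6): (-1.757466, 5.489168, -1.529173, 18.610000)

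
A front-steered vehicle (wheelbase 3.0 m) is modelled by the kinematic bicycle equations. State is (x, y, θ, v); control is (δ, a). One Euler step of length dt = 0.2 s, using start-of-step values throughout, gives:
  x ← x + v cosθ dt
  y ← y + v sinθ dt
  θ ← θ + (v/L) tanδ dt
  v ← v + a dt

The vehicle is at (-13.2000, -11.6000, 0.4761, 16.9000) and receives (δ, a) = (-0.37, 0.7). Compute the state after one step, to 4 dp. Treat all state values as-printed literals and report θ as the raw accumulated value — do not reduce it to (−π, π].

(-10.1959, -10.0509, 0.0391, 17.0400)

x' = -13.2000 + 16.9000·cos(0.4761)·0.2 = -10.1959
y' = -11.6000 + 16.9000·sin(0.4761)·0.2 = -10.0509
θ' = 0.4761 + (16.9000/3.0)·tan(-0.37)·0.2 = 0.0391
v' = 16.9000 + 0.7000·0.2 = 17.0400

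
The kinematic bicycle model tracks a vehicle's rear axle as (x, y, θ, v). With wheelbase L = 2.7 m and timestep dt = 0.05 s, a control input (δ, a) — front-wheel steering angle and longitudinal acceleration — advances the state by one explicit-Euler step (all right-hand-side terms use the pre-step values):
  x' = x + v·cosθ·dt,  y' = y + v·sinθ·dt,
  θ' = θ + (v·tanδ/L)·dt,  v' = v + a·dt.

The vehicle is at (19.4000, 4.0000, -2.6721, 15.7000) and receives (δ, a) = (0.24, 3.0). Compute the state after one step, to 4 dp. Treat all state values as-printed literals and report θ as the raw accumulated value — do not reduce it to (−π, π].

x' = 19.4000 + 15.7000·cos(-2.6721)·0.05 = 18.6999
y' = 4.0000 + 15.7000·sin(-2.6721)·0.05 = 3.6448
θ' = -2.6721 + (15.7000/2.7)·tan(0.24)·0.05 = -2.6010
v' = 15.7000 + 3.0000·0.05 = 15.8500

(18.6999, 3.6448, -2.6010, 15.8500)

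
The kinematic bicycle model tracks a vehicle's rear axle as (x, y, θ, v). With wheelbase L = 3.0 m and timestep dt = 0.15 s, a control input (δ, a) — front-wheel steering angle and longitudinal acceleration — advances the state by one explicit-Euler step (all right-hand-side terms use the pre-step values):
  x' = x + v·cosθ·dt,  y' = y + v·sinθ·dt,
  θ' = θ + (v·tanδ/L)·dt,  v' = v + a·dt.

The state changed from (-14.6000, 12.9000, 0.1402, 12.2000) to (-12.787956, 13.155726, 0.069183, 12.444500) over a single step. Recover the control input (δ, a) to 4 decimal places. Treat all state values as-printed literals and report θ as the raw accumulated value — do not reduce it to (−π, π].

a = (v'−v)/dt = (0.244500)/0.15 = 1.6300
Δθ = θ'−θ = -0.071017;  (v·dt/L) = 12.2000·0.15/3.0 = 0.610000
tan δ = Δθ·L/(v·dt) = -0.116421  →  δ = -0.1159

δ = -0.1159, a = 1.6300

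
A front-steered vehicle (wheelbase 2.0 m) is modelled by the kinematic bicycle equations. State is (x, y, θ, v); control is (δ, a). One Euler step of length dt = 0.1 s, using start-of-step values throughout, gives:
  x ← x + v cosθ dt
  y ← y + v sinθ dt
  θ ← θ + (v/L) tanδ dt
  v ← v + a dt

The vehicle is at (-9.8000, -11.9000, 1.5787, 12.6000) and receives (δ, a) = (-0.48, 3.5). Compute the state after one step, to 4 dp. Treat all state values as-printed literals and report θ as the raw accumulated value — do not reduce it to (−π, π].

(-9.8100, -10.6400, 1.2507, 12.9500)

x' = -9.8000 + 12.6000·cos(1.5787)·0.1 = -9.8100
y' = -11.9000 + 12.6000·sin(1.5787)·0.1 = -10.6400
θ' = 1.5787 + (12.6000/2.0)·tan(-0.48)·0.1 = 1.2507
v' = 12.6000 + 3.5000·0.1 = 12.9500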